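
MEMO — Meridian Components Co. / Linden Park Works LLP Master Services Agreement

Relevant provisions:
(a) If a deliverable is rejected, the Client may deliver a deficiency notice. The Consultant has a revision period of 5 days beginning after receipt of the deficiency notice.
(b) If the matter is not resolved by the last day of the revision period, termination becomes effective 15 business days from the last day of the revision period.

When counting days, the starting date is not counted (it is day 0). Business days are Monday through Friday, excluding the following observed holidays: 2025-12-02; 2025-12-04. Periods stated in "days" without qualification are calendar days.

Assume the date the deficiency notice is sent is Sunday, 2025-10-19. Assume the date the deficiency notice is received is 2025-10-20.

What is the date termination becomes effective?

The last day of the revision period: 2025-10-20 + 5 days = 2025-10-25.
From Saturday, 2025-10-25, 15 business days (Oct 27, Oct 28, Oct 29, Oct 30, …, Nov 12, Nov 13, Nov 14, skipping weekends) brings us to Friday, 2025-11-14, which is the date termination becomes effective.

2025-11-14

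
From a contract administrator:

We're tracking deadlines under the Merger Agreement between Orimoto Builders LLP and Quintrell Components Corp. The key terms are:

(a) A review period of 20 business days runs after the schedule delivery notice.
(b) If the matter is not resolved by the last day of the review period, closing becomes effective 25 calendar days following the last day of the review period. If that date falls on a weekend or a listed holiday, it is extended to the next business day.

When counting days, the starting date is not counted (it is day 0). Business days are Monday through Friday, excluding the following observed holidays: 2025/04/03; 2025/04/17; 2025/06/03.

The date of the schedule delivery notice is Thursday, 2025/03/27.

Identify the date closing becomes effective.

From Thursday, 2025/03/27, 20 business days (Mar 28, Mar 31, Apr 1, Apr 2, …, Apr 24, Apr 25, Apr 28, skipping weekends and the listed holidays on Apr 3, Apr 17) brings us to Monday, 2025/04/28, which is the last day of the review period.
Adding 25 calendar days to 2025/04/28 gives 2025/05/23, which is the date closing becomes effective. 2025/05/23 is a Friday and is not a listed holiday, so no roll-forward applies.

2025/05/23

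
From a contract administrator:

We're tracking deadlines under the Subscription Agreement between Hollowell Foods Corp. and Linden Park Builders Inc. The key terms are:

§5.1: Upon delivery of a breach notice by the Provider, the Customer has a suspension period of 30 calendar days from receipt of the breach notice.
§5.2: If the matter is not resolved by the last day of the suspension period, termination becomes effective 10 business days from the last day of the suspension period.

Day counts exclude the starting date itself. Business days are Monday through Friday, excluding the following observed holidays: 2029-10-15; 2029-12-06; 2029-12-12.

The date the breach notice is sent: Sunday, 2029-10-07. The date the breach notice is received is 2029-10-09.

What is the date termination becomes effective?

2029-11-22

Adding 30 calendar days to 2029-10-09 gives 2029-11-08, which is the last day of the suspension period.
The date termination becomes effective: 10 business days after Thursday, 2029-11-08, skipping weekends — Nov 9, Nov 12, Nov 13, Nov 14, Nov 15, Nov 16, Nov 19, Nov 20, Nov 21, Nov 22 — lands on Thursday, 2029-11-22.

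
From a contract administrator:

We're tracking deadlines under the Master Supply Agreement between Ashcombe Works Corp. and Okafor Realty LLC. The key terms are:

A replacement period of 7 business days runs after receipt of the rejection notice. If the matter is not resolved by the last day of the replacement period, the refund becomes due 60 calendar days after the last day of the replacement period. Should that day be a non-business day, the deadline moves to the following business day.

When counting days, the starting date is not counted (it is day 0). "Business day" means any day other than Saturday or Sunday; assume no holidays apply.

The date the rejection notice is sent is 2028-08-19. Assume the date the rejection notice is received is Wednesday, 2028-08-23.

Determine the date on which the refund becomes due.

The last day of the replacement period: 7 business days after Wednesday, 2028-08-23, skipping weekends — Aug 24, Aug 25, Aug 28, Aug 29, Aug 30, Aug 31, Sep 1 — lands on Friday, 2028-09-01.
The date on which the refund becomes due: 2028-09-01 + 60 days = 2028-10-31. 2028-10-31 is a Tuesday, so no roll-forward applies.

2028-10-31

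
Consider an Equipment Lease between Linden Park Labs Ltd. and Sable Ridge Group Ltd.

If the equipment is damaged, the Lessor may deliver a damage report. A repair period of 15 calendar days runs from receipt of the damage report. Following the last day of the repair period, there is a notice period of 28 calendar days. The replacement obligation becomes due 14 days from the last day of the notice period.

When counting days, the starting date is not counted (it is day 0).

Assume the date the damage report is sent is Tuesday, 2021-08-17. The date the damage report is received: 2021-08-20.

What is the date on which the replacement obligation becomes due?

The last day of the repair period: 2021-08-20 + 15 days = 2021-09-04.
The last day of the notice period: 28 calendar days after 2021-09-04 is 2021-10-02.
Adding 14 calendar days to 2021-10-02 gives 2021-10-16, which is the date on which the replacement obligation becomes due.

2021-10-16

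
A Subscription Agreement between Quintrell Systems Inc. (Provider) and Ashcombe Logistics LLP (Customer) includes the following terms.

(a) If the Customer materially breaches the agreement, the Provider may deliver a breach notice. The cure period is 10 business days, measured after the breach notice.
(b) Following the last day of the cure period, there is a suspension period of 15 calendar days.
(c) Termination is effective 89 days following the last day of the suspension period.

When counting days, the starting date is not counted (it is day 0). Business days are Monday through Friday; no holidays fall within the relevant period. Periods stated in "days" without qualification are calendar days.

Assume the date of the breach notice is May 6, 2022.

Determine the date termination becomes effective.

Sep 1, 2022

The last day of the cure period: counting 10 business days from Friday, May 6, 2022 (May 9, May 10, May 11, May 12, May 13, May 16, May 17, May 18, May 19, May 20, skipping weekends) reaches Friday, May 20, 2022.
The last day of the suspension period: May 20, 2022 + 15 days = Jun 4, 2022.
The date termination becomes effective: Jun 4, 2022 + 89 days = Sep 1, 2022.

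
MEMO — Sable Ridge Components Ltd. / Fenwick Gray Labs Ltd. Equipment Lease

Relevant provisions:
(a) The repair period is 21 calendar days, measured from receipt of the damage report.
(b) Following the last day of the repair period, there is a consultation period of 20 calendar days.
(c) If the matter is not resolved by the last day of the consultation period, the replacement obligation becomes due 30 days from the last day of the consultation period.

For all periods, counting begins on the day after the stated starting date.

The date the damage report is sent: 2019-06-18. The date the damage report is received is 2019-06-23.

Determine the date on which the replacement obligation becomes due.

2019-09-02

The last day of the repair period: 2019-06-23 + 21 days = 2019-07-14.
The last day of the consultation period: 20 calendar days after 2019-07-14 is 2019-08-03.
The date on which the replacement obligation becomes due: 2019-08-03 + 30 days = 2019-09-02.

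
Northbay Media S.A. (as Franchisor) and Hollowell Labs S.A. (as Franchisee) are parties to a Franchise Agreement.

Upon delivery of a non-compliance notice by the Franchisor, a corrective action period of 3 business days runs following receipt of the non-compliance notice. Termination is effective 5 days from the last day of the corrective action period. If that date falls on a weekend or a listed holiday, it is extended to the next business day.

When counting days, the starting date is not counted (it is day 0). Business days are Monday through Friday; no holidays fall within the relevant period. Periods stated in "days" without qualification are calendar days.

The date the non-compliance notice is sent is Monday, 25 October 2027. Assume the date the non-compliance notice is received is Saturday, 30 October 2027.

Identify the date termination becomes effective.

8 November 2027

The last day of the corrective action period: counting 3 business days from Saturday, 30 October 2027 (Nov 1, Nov 2, Nov 3, skipping weekends) reaches Wednesday, 3 November 2027.
Adding 5 calendar days to 3 November 2027 gives 8 November 2027, which is the date termination becomes effective. 8 November 2027 is a Monday, so no roll-forward applies.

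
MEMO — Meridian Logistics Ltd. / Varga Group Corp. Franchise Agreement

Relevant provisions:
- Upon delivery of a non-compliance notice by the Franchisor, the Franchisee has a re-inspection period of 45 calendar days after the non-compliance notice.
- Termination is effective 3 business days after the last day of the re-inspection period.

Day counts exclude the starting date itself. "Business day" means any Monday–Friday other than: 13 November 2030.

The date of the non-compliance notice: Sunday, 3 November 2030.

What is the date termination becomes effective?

The last day of the re-inspection period: 3 November 2030 + 45 days = 18 December 2030.
The date termination becomes effective: counting 3 business days from Wednesday, 18 December 2030 (Dec 19, Dec 20, Dec 23, skipping weekends) reaches Monday, 23 December 2030.

23 December 2030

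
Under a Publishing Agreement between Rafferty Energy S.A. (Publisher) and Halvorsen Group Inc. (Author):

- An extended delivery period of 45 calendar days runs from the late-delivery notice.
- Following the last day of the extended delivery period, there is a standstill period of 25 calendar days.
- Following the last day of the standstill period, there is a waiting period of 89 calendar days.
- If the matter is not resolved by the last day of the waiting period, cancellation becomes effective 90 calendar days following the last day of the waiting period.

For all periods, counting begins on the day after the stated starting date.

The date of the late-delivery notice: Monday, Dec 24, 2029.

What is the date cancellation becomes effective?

The last day of the extended delivery period: Dec 24, 2029 + 45 days = Feb 7, 2030.
The last day of the standstill period: 25 calendar days after Feb 7, 2030 is Mar 4, 2030.
The last day of the waiting period: 89 calendar days after Mar 4, 2030 is Jun 1, 2030.
The date cancellation becomes effective: 90 calendar days after Jun 1, 2030 is Aug 30, 2030.

Aug 30, 2030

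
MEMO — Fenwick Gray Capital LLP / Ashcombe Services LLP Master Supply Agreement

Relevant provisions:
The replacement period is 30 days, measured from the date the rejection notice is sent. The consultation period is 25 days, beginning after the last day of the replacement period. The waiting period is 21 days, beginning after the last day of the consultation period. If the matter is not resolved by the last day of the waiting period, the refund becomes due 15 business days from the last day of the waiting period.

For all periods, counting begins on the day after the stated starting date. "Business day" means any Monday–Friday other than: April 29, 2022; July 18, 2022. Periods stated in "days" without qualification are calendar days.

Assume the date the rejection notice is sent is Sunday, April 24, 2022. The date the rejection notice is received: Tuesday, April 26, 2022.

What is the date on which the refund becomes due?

The last day of the replacement period: April 24, 2022 + 30 days = May 24, 2022.
The last day of the consultation period: May 24, 2022 + 25 days = June 18, 2022.
The last day of the waiting period: 21 calendar days after June 18, 2022 is July 9, 2022.
The date on which the refund becomes due: 15 business days after Saturday, July 9, 2022, skipping weekends and the listed holiday on Jul 18 — Jul 11, Jul 12, Jul 13, Jul 14, …, Jul 28, Jul 29, Aug 1 — lands on Monday, August 1, 2022.

August 1, 2022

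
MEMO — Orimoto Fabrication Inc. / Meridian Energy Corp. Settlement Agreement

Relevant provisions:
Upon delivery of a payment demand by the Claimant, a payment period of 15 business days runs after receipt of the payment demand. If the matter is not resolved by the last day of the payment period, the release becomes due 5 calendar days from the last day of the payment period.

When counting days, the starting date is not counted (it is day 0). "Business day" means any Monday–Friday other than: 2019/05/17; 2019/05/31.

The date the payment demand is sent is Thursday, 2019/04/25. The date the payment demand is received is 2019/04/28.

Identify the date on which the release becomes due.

The last day of the payment period: counting 15 business days from Sunday, 2019/04/28 (Apr 29, Apr 30, May 1, May 2, …, May 15, May 16, May 20, skipping weekends and the listed holiday on May 17) reaches Monday, 2019/05/20.
The date on which the release becomes due: 5 calendar days after 2019/05/20 is 2019/05/25.

2019/05/25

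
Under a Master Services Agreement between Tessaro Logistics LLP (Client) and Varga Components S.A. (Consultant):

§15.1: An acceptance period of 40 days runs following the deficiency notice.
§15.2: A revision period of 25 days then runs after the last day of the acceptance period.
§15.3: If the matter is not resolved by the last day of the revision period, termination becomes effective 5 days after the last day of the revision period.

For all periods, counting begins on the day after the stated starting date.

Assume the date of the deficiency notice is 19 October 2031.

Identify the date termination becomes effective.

The last day of the acceptance period: 40 calendar days after 19 October 2031 is 28 November 2031.
The last day of the revision period: 25 calendar days after 28 November 2031 is 23 December 2031.
The date termination becomes effective: 23 December 2031 + 5 days = 28 December 2031.

28 December 2031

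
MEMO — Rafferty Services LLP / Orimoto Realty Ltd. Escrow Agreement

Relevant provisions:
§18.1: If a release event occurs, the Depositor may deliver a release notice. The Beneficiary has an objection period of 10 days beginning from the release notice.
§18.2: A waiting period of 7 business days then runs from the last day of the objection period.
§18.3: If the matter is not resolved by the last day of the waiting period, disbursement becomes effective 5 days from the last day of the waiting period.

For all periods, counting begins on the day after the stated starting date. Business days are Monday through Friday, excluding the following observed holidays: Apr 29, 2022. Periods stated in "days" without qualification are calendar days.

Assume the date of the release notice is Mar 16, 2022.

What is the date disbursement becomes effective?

Adding 10 calendar days to Mar 16, 2022 gives Mar 26, 2022, which is the last day of the objection period.
From Saturday, Mar 26, 2022, 7 business days (Mar 28, Mar 29, Mar 30, Mar 31, Apr 1, Apr 4, Apr 5, skipping weekends) brings us to Tuesday, Apr 5, 2022, which is the last day of the waiting period.
Adding 5 calendar days to Apr 5, 2022 gives Apr 10, 2022, which is the date disbursement becomes effective.

Apr 10, 2022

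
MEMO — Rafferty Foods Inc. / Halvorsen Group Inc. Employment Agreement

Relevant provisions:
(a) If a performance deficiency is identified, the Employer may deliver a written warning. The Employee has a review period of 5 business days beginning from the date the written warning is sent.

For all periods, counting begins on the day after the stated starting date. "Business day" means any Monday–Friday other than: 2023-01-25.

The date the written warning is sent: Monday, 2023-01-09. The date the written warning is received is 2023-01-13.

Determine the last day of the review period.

The last day of the review period: 5 business days after Monday, 2023-01-09, skipping weekends — Jan 10, Jan 11, Jan 12, Jan 13, Jan 16 — lands on Monday, 2023-01-16.

2023-01-16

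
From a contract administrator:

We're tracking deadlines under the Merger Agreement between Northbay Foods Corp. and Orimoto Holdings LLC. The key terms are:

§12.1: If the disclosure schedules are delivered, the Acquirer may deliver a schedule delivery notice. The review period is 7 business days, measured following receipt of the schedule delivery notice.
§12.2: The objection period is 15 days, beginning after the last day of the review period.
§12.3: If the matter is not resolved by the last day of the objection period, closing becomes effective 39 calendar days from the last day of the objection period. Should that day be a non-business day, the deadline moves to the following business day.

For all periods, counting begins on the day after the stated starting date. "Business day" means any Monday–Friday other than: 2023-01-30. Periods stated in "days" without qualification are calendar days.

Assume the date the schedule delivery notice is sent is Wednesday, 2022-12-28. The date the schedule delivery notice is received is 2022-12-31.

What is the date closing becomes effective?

2023-03-06

The last day of the review period: counting 7 business days from Saturday, 2022-12-31 (Jan 2, Jan 3, Jan 4, Jan 5, Jan 6, Jan 9, Jan 10, skipping weekends) reaches Tuesday, 2023-01-10.
Adding 15 calendar days to 2023-01-10 gives 2023-01-25, which is the last day of the objection period.
The date closing becomes effective: 2023-01-25 + 39 days = 2023-03-05. That falls on a Sunday, so it rolls to the next business day, Monday, 2023-03-06.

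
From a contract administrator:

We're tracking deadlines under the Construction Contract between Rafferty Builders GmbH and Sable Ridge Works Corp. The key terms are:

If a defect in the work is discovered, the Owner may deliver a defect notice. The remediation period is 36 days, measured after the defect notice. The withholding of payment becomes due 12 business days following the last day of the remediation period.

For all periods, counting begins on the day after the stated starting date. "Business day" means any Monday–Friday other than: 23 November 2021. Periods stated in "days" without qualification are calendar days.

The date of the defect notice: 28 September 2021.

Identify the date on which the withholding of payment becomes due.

Adding 36 calendar days to 28 September 2021 gives 3 November 2021, which is the last day of the remediation period.
The date on which the withholding of payment becomes due: 12 business days after Wednesday, 3 November 2021, skipping weekends — Nov 4, Nov 5, Nov 8, Nov 9, …, Nov 17, Nov 18, Nov 19 — lands on Friday, 19 November 2021.

19 November 2021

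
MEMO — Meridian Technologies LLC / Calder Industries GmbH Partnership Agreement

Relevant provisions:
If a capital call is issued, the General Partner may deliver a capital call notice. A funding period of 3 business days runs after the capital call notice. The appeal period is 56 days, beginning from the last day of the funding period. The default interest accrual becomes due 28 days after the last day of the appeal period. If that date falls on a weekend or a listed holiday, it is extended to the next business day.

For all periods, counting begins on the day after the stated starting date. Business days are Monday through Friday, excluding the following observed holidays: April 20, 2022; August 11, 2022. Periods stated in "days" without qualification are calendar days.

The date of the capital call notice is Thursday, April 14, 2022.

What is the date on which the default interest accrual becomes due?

July 12, 2022

The last day of the funding period: 3 business days after Thursday, April 14, 2022, skipping weekends — Apr 15, Apr 18, Apr 19 — lands on Tuesday, April 19, 2022.
The last day of the appeal period: April 19, 2022 + 56 days = June 14, 2022.
The date on which the default interest accrual becomes due: 28 calendar days after June 14, 2022 is July 12, 2022. July 12, 2022 is a Tuesday and is not a listed holiday, so no roll-forward applies.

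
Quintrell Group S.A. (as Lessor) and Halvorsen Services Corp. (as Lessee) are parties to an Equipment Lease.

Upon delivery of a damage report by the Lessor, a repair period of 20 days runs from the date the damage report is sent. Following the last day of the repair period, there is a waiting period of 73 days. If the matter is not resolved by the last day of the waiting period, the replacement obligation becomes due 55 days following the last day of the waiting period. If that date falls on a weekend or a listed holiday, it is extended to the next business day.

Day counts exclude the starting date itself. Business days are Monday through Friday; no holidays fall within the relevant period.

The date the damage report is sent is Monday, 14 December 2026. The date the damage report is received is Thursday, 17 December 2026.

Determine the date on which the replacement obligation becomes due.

11 May 2027

Adding 20 calendar days to 14 December 2026 gives 3 January 2027, which is the last day of the repair period.
The last day of the waiting period: 3 January 2027 + 73 days = 17 March 2027.
The date on which the replacement obligation becomes due: 55 calendar days after 17 March 2027 is 11 May 2027. 11 May 2027 is a Tuesday, so no roll-forward applies.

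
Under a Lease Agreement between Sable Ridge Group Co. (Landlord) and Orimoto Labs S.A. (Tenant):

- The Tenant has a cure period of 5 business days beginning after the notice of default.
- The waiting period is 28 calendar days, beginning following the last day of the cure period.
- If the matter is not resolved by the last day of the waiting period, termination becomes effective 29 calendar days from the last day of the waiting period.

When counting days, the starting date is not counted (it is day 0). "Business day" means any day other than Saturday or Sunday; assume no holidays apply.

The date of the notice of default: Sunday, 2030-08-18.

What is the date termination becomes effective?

From Sunday, 2030-08-18, 5 business days (Aug 19, Aug 20, Aug 21, Aug 22, Aug 23, skipping weekends) brings us to Friday, 2030-08-23, which is the last day of the cure period.
The last day of the waiting period: 28 calendar days after 2030-08-23 is 2030-09-20.
Adding 29 calendar days to 2030-09-20 gives 2030-10-19, which is the date termination becomes effective.

2030-10-19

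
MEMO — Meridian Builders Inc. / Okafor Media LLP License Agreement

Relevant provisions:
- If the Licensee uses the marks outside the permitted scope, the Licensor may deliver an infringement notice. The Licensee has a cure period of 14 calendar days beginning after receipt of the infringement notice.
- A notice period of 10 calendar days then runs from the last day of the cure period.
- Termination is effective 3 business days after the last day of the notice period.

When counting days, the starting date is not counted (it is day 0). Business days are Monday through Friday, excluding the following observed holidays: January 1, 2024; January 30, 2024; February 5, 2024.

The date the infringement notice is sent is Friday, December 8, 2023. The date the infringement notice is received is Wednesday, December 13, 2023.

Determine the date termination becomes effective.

The last day of the cure period: 14 calendar days after December 13, 2023 is December 27, 2023.
Adding 10 calendar days to December 27, 2023 gives January 6, 2024, which is the last day of the notice period.
The date termination becomes effective: 3 business days after Saturday, January 6, 2024, skipping weekends — Jan 8, Jan 9, Jan 10 — lands on Wednesday, January 10, 2024.

January 10, 2024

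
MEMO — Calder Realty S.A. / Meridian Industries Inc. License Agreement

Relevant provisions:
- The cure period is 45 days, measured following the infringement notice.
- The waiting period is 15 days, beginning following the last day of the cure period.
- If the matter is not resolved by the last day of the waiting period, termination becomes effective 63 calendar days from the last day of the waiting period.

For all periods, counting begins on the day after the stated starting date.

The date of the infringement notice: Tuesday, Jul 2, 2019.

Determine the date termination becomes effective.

Nov 2, 2019

Adding 45 calendar days to Jul 2, 2019 gives Aug 16, 2019, which is the last day of the cure period.
Adding 15 calendar days to Aug 16, 2019 gives Aug 31, 2019, which is the last day of the waiting period.
The date termination becomes effective: 63 calendar days after Aug 31, 2019 is Nov 2, 2019.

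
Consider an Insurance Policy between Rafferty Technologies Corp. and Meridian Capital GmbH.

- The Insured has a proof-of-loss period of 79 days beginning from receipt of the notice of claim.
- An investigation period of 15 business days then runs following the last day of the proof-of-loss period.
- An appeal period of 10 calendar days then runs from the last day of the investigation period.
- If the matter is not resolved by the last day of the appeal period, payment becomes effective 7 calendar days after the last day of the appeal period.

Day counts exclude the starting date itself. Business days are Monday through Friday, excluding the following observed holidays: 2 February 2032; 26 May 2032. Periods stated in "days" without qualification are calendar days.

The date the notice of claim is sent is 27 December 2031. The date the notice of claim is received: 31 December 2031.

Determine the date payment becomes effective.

The last day of the proof-of-loss period: 31 December 2031 + 79 days = 19 March 2032.
From Friday, 19 March 2032, 15 business days (Mar 22, Mar 23, Mar 24, Mar 25, …, Apr 7, Apr 8, Apr 9, skipping weekends) brings us to Friday, 9 April 2032, which is the last day of the investigation period.
The last day of the appeal period: 10 calendar days after 9 April 2032 is 19 April 2032.
Adding 7 calendar days to 19 April 2032 gives 26 April 2032, which is the date payment becomes effective.

26 April 2032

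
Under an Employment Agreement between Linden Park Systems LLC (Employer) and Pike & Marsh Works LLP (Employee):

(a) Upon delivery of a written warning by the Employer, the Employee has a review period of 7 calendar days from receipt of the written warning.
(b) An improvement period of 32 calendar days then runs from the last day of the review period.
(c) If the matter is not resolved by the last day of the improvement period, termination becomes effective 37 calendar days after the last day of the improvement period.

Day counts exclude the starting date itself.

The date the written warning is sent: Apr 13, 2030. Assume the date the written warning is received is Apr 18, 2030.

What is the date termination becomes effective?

Jul 3, 2030

The last day of the review period: 7 calendar days after Apr 18, 2030 is Apr 25, 2030.
The last day of the improvement period: 32 calendar days after Apr 25, 2030 is May 27, 2030.
The date termination becomes effective: May 27, 2030 + 37 days = Jul 3, 2030.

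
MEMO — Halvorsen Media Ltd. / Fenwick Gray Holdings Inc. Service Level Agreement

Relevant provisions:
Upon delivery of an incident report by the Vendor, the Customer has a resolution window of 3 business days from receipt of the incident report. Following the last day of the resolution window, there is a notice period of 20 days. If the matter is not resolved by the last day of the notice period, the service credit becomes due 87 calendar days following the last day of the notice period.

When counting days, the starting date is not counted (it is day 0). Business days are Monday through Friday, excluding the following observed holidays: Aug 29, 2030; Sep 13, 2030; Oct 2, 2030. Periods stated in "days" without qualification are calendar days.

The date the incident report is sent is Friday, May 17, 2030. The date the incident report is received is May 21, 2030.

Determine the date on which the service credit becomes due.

Sep 8, 2030

The last day of the resolution window: 3 business days after Tuesday, May 21, 2030, skipping weekends — May 22, May 23, May 24 — lands on Friday, May 24, 2030.
The last day of the notice period: May 24, 2030 + 20 days = Jun 13, 2030.
The date on which the service credit becomes due: Jun 13, 2030 + 87 days = Sep 8, 2030.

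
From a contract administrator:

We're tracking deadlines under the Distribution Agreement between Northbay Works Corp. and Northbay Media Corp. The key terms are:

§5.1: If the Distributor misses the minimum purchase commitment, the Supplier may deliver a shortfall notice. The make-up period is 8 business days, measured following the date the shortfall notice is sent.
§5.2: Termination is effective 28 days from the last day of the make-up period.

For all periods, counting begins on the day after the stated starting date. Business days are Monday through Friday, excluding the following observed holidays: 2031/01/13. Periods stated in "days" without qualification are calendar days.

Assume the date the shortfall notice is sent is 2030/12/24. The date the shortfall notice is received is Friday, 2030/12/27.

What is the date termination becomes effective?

2031/01/31

The last day of the make-up period: 8 business days after Tuesday, 2030/12/24, skipping weekends — Dec 25, Dec 26, Dec 27, Dec 30, Dec 31, Jan 1, Jan 2, Jan 3 — lands on Friday, 2031/01/03.
Adding 28 calendar days to 2031/01/03 gives 2031/01/31, which is the date termination becomes effective.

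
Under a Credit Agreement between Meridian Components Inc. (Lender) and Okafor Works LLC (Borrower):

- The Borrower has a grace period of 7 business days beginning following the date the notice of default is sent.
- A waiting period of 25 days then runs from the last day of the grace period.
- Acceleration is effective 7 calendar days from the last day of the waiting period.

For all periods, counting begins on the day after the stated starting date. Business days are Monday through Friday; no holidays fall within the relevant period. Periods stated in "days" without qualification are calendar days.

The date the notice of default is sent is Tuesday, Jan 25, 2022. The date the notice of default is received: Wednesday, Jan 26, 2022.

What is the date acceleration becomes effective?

The last day of the grace period: counting 7 business days from Tuesday, Jan 25, 2022 (Jan 26, Jan 27, Jan 28, Jan 31, Feb 1, Feb 2, Feb 3, skipping weekends) reaches Thursday, Feb 3, 2022.
The last day of the waiting period: 25 calendar days after Feb 3, 2022 is Feb 28, 2022.
The date acceleration becomes effective: 7 calendar days after Feb 28, 2022 is Mar 7, 2022.

Mar 7, 2022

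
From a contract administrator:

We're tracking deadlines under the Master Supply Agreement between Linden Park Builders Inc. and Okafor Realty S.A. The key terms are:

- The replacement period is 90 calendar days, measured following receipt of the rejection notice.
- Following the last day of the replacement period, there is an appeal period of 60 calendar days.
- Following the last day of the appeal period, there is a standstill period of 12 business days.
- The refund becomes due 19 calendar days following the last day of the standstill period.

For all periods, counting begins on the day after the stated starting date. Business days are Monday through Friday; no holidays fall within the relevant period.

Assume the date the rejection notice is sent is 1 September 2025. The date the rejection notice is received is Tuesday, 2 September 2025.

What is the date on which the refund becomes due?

8 March 2026

Adding 90 calendar days to 2 September 2025 gives 1 December 2025, which is the last day of the replacement period.
Adding 60 calendar days to 1 December 2025 gives 30 January 2026, which is the last day of the appeal period.
The last day of the standstill period: 12 business days after Friday, 30 January 2026, skipping weekends — Feb 2, Feb 3, Feb 4, Feb 5, …, Feb 13, Feb 16, Feb 17 — lands on Tuesday, 17 February 2026.
Adding 19 calendar days to 17 February 2026 gives 8 March 2026, which is the date on which the refund becomes due.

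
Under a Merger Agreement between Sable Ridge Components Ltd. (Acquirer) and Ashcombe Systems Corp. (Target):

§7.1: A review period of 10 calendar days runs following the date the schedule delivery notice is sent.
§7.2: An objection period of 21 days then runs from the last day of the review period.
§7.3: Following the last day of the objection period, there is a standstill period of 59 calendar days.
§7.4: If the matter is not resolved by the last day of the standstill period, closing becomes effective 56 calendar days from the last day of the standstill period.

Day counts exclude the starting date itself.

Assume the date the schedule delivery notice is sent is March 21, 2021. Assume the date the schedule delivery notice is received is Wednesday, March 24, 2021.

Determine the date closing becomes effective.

The last day of the review period: 10 calendar days after March 21, 2021 is March 31, 2021.
Adding 21 calendar days to March 31, 2021 gives April 21, 2021, which is the last day of the objection period.
The last day of the standstill period: 59 calendar days after April 21, 2021 is June 19, 2021.
Adding 56 calendar days to June 19, 2021 gives August 14, 2021, which is the date closing becomes effective.

August 14, 2021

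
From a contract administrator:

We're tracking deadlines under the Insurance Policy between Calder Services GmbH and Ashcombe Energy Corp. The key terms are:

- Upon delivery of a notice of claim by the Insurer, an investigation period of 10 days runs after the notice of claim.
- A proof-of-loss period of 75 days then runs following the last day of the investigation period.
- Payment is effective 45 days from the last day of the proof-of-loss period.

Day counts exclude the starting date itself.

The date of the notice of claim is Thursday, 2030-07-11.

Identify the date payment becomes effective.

2030-11-18

The last day of the investigation period: 10 calendar days after 2030-07-11 is 2030-07-21.
Adding 75 calendar days to 2030-07-21 gives 2030-10-04, which is the last day of the proof-of-loss period.
The date payment becomes effective: 2030-10-04 + 45 days = 2030-11-18.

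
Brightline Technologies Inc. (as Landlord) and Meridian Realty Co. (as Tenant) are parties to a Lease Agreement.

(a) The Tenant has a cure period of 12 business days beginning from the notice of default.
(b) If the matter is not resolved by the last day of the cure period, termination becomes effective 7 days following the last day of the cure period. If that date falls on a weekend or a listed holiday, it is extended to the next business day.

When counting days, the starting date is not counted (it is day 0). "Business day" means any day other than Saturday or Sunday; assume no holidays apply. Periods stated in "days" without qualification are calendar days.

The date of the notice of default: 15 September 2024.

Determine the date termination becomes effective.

The last day of the cure period: counting 12 business days from Sunday, 15 September 2024 (Sep 16, Sep 17, Sep 18, Sep 19, …, Sep 27, Sep 30, Oct 1, skipping weekends) reaches Tuesday, 1 October 2024.
The date termination becomes effective: 7 calendar days after 1 October 2024 is 8 October 2024. 8 October 2024 is a Tuesday, so no roll-forward applies.

8 October 2024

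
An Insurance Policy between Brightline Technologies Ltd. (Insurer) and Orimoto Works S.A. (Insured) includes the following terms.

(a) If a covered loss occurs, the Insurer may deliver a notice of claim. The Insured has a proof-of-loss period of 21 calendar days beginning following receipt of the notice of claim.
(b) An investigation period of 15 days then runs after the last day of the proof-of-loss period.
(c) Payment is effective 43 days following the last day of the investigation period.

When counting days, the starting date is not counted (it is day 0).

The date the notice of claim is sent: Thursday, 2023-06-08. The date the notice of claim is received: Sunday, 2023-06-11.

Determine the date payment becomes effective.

Adding 21 calendar days to 2023-06-11 gives 2023-07-02, which is the last day of the proof-of-loss period.
The last day of the investigation period: 2023-07-02 + 15 days = 2023-07-17.
The date payment becomes effective: 43 calendar days after 2023-07-17 is 2023-08-29.

2023-08-29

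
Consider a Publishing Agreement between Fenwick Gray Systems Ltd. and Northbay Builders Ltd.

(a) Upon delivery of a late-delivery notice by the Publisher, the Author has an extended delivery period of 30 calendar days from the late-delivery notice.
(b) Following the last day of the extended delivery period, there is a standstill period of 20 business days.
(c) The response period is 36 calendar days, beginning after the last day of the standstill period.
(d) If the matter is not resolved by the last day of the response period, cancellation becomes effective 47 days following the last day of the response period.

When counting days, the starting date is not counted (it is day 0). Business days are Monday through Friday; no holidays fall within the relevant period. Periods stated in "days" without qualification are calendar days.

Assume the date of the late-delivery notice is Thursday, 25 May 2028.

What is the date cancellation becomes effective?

Adding 30 calendar days to 25 May 2028 gives 24 June 2028, which is the last day of the extended delivery period.
The last day of the standstill period: 20 business days after Saturday, 24 June 2028, skipping weekends — Jun 26, Jun 27, Jun 28, Jun 29, …, Jul 19, Jul 20, Jul 21 — lands on Friday, 21 July 2028.
The last day of the response period: 21 July 2028 + 36 days = 26 August 2028.
The date cancellation becomes effective: 47 calendar days after 26 August 2028 is 12 October 2028.

12 October 2028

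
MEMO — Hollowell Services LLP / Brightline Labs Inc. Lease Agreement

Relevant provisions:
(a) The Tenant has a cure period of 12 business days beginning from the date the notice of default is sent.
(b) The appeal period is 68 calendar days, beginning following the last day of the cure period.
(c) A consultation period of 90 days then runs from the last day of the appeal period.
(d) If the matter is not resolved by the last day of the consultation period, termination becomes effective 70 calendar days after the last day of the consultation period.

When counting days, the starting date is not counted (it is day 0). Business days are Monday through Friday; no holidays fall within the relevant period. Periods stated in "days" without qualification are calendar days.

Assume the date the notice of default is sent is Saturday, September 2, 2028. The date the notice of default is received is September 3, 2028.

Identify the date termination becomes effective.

May 5, 2029

The last day of the cure period: counting 12 business days from Saturday, September 2, 2028 (Sep 4, Sep 5, Sep 6, Sep 7, …, Sep 15, Sep 18, Sep 19, skipping weekends) reaches Tuesday, September 19, 2028.
The last day of the appeal period: 68 calendar days after September 19, 2028 is November 26, 2028.
Adding 90 calendar days to November 26, 2028 gives February 24, 2029, which is the last day of the consultation period.
The date termination becomes effective: 70 calendar days after February 24, 2029 is May 5, 2029.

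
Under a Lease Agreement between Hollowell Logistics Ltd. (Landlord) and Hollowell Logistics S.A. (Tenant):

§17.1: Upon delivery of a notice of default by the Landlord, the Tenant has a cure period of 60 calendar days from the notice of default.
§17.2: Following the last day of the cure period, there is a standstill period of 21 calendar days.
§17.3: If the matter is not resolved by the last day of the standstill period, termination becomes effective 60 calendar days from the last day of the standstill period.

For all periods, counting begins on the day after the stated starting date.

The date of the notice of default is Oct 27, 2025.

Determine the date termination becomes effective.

Adding 60 calendar days to Oct 27, 2025 gives Dec 26, 2025, which is the last day of the cure period.
The last day of the standstill period: Dec 26, 2025 + 21 days = Jan 16, 2026.
Adding 60 calendar days to Jan 16, 2026 gives Mar 17, 2026, which is the date termination becomes effective.

Mar 17, 2026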